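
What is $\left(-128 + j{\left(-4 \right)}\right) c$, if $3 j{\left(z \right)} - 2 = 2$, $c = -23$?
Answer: $\frac{8740}{3} \approx 2913.3$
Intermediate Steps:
$j{\left(z \right)} = \frac{4}{3}$ ($j{\left(z \right)} = \frac{2}{3} + \frac{1}{3} \cdot 2 = \frac{2}{3} + \frac{2}{3} = \frac{4}{3}$)
$\left(-128 + j{\left(-4 \right)}\right) c = \left(-128 + \frac{4}{3}\right) \left(-23\right) = \left(- \frac{380}{3}\right) \left(-23\right) = \frac{8740}{3}$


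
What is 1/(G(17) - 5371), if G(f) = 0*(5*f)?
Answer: -1/5371 ≈ -0.00018619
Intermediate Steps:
G(f) = 0
1/(G(17) - 5371) = 1/(0 - 5371) = 1/(-5371) = -1/5371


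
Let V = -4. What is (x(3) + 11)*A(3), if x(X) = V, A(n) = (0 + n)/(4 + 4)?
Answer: 21/8 ≈ 2.6250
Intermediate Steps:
A(n) = n/8
x(X) = -4
(x(3) + 11)*A(3) = (-4 + 11)*((⅛)*3) = 7*(3/8) = 21/8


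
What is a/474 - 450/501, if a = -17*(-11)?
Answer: -39871/79158 ≈ -0.50369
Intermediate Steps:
a = 187 (a = -1*(-187) = 187)
a/474 - 450/501 = 187/474 - 450/501 = 187*(1/474) - 450*1/501 = 187/474 - 150/167 = -39871/79158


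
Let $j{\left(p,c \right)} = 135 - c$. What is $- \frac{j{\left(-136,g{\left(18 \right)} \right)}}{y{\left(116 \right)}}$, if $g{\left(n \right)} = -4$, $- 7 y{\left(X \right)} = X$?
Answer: $\frac{973}{116} \approx 8.3879$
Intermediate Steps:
$y{\left(X \right)} = - \frac{X}{7}$
$- \frac{j{\left(-136,g{\left(18 \right)} \right)}}{y{\left(116 \right)}} = - \frac{135 - -4}{\left(- \frac{1}{7}\right) 116} = - \frac{135 + 4}{- \frac{116}{7}} = - \frac{139 \left(-7\right)}{116} = \left(-1\right) \left(- \frac{973}{116}\right) = \frac{973}{116}$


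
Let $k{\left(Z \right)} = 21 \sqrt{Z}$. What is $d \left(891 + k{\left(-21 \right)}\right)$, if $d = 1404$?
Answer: $1250964 + 29484 i \sqrt{21} \approx 1.251 \cdot 10^{6} + 1.3511 \cdot 10^{5} i$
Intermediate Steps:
$d \left(891 + k{\left(-21 \right)}\right) = 1404 \left(891 + 21 \sqrt{-21}\right) = 1404 \left(891 + 21 i \sqrt{21}\right) = 1250964 + 29484 i \sqrt{21}$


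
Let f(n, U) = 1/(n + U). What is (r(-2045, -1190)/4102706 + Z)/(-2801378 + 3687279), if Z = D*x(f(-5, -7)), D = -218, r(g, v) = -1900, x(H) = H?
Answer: 223591777/10903774044318 ≈ 2.0506e-5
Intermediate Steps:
f(n, U) = 1/(U + n)
Z = 109/6 (Z = -218/(-7 - 5) = -218/(-12) = -218*(-1/12) = 109/6 ≈ 18.167)
(r(-2045, -1190)/4102706 + Z)/(-2801378 + 3687279) = (-1900/4102706 + 109/6)/(-2801378 + 3687279) = (-1900*1/4102706 + 109/6)/885901 = (-950/2051353 + 109/6)*(1/885901) = (223591777/12308118)*(1/885901) = 223591777/10903774044318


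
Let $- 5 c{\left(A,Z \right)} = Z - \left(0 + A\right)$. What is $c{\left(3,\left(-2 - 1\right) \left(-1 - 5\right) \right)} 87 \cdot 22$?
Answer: $-5742$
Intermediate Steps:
$c{\left(A,Z \right)} = - \frac{Z}{5} + \frac{A}{5}$ ($c{\left(A,Z \right)} = - \frac{Z - \left(0 + A\right)}{5} = - \frac{Z - A}{5} = - \frac{Z}{5} + \frac{A}{5}$)
$c{\left(3,\left(-2 - 1\right) \left(-1 - 5\right) \right)} 87 \cdot 22 = \left(- \frac{\left(-2 - 1\right) \left(-1 - 5\right)}{5} + \frac{1}{5} \cdot 3\right) 87 \cdot 22 = \left(- \frac{\left(-3\right) \left(-6\right)}{5} + \frac{3}{5}\right) 87 \cdot 22 = \left(\left(- \frac{1}{5}\right) 18 + \frac{3}{5}\right) 87 \cdot 22 = \left(- \frac{18}{5} + \frac{3}{5}\right) 87 \cdot 22 = \left(-3\right) 87 \cdot 22 = \left(-261\right) 22 = -5742$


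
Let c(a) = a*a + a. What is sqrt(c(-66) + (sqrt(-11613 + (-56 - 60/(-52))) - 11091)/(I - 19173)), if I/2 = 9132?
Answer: sqrt(66751755369 - 1313*I*sqrt(1971866))/3939 ≈ 65.591 - 0.00090585*I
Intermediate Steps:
I = 18264 (I = 2*9132 = 18264)
c(a) = a + a**2 (c(a) = a**2 + a = a + a**2)
sqrt(c(-66) + (sqrt(-11613 + (-56 - 60/(-52))) - 11091)/(I - 19173)) = sqrt(-66*(1 - 66) + (sqrt(-11613 + (-56 - 60/(-52))) - 11091)/(18264 - 19173)) = sqrt(-66*(-65) + (sqrt(-11613 + (-56 - 60*(-1)/52)) - 11091)/(-909)) = sqrt(4290 + (sqrt(-11613 + (-56 - 3*(-5/13))) - 11091)*(-1/909)) = sqrt(4290 + (sqrt(-11613 + (-56 + 15/13)) - 11091)*(-1/909)) = sqrt(4290 + (sqrt(-11613 - 713/13) - 11091)*(-1/909)) = sqrt(4290 + (sqrt(-151682/13) - 11091)*(-1/909)) = sqrt(4290 + (I*sqrt(1971866)/13 - 11091)*(-1/909)) = sqrt(4290 + (-11091 + I*sqrt(1971866)/13)*(-1/909)) = sqrt(4290 + (3697/303 - I*sqrt(1971866)/11817)) = sqrt(1303567/303 - I*sqrt(1971866)/11817)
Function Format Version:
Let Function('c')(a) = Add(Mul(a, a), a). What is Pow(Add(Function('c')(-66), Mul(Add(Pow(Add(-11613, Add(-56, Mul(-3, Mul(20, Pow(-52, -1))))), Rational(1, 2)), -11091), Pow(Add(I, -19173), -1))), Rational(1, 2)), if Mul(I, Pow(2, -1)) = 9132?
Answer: Mul(Rational(1, 3939), Pow(Add(66751755369, Mul(-1313, I, Pow(1971866, Rational(1, 2)))), Rational(1, 2))) ≈ Add(65.591, Mul(-0.00090585, I))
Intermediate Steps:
I = 18264 (I = Mul(2, 9132) = 18264)
Function('c')(a) = Add(a, Pow(a, 2)) (Function('c')(a) = Add(Pow(a, 2), a) = Add(a, Pow(a, 2)))
Pow(Add(Function('c')(-66), Mul(Add(Pow(Add(-11613, Add(-56, Mul(-3, Mul(20, Pow(-52, -1))))), Rational(1, 2)), -11091), Pow(Add(I, -19173), -1))), Rational(1, 2)) = Pow(Add(Mul(-66, Add(1, -66)), Mul(Add(Pow(Add(-11613, Add(-56, Mul(-3, Mul(20, Pow(-52, -1))))), Rational(1, 2)), -11091), Pow(Add(18264, -19173), -1))), Rational(1, 2)) = Pow(Add(Mul(-66, -65), Mul(Add(Pow(Add(-11613, Add(-56, Mul(-3, Mul(20, Rational(-1, 52))))), Rational(1, 2)), -11091), Pow(-909, -1))), Rational(1, 2)) = Pow(Add(4290, Mul(Add(Pow(Add(-11613, Add(-56, Mul(-3, Rational(-5, 13)))), Rational(1, 2)), -11091), Rational(-1, 909))), Rational(1, 2)) = Pow(Add(4290, Mul(Add(Pow(Add(-11613, Add(-56, Rational(15, 13))), Rational(1, 2)), -11091), Rational(-1, 909))), Rational(1, 2)) = Pow(Add(4290, Mul(Add(Pow(Add(-11613, Rational(-713, 13)), Rational(1, 2)), -11091), Rational(-1, 909))), Rational(1, 2)) = Pow(Add(4290, Mul(Add(Pow(Rational(-151682, 13), Rational(1, 2)), -11091), Rational(-1, 909))), Rational(1, 2)) = Pow(Add(4290, Mul(Add(Mul(Rational(1, 13), I, Pow(1971866, Rational(1, 2))), -11091), Rational(-1, 909))), Rational(1, 2)) = Pow(Add(4290, Mul(Add(-11091, Mul(Rational(1, 13), I, Pow(1971866, Rational(1, 2)))), Rational(-1, 909))), Rational(1, 2)) = Pow(Add(4290, Add(Rational(3697, 303), Mul(Rational(-1, 11817), I, Pow(1971866, Rational(1, 2))))), Rational(1, 2)) = Pow(Add(Rational(1303567, 303), Mul(Rational(-1, 11817), I, Pow(1971866, Rational(1, 2)))), Rational(1, 2))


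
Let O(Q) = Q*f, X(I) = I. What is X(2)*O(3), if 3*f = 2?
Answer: 4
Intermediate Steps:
f = ⅔ (f = (⅓)*2 = ⅔ ≈ 0.66667)
O(Q) = 2*Q/3 (O(Q) = Q*(⅔) = 2*Q/3)
X(2)*O(3) = 2*((⅔)*3) = 2*2 = 4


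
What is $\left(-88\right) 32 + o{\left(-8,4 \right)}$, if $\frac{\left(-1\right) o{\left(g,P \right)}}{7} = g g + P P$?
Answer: $-3376$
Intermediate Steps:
$o{\left(g,P \right)} = - 7 P^{2} - 7 g^{2}$ ($o{\left(g,P \right)} = - 7 \left(g g + P P\right) = - 7 \left(g^{2} + P^{2}\right) = - 7 \left(P^{2} + g^{2}\right) = - 7 P^{2} - 7 g^{2}$)
$\left(-88\right) 32 + o{\left(-8,4 \right)} = \left(-88\right) 32 - \left(112 + 448\right) = -2816 - 560 = -3376$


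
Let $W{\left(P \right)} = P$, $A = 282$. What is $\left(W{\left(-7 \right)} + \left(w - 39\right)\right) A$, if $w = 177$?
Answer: $36942$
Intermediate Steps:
$\left(W{\left(-7 \right)} + \left(w - 39\right)\right) A = \left(-7 + \left(177 - 39\right)\right) 282 = \left(-7 + 138\right) 282 = 131 \cdot 282 = 36942$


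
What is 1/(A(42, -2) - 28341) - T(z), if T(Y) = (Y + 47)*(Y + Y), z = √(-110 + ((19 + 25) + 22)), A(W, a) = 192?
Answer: 2477111/28149 - 188*I*√11 ≈ 88.0 - 623.53*I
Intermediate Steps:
z = 2*I*√11 (z = √(-110 + (44 + 22)) = √(-110 + 66) = √(-44) = 2*I*√11 ≈ 6.6332*I)
T(Y) = 2*Y*(47 + Y) (T(Y) = (47 + Y)*(2*Y) = 2*Y*(47 + Y))
1/(A(42, -2) - 28341) - T(z) = 1/(192 - 28341) - 2*2*I*√11*(47 + 2*I*√11) = 1/(-28149) - 4*I*√11*(47 + 2*I*√11) = -1/28149 - 4*I*√11*(47 + 2*I*√11)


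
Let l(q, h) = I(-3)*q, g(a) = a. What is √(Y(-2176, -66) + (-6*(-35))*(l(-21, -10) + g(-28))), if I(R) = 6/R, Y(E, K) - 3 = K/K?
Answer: 8*√46 ≈ 54.259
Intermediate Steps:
Y(E, K) = 4 (Y(E, K) = 3 + K/K = 3 + 1 = 4)
l(q, h) = -2*q (l(q, h) = (6/(-3))*q = (6*(-⅓))*q = -2*q)
√(Y(-2176, -66) + (-6*(-35))*(l(-21, -10) + g(-28))) = √(4 + (-6*(-35))*(-2*(-21) - 28)) = √(4 + 210*(42 - 28)) = √(4 + 210*14) = √(4 + 2940) = √2944 = 8*√46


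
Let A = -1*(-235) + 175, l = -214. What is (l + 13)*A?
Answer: -82410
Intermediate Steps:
A = 410 (A = 235 + 175 = 410)
(l + 13)*A = (-214 + 13)*410 = -201*410 = -82410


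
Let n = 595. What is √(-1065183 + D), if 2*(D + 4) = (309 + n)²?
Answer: I*√656579 ≈ 810.3*I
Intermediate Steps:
D = 408604 (D = -4 + (309 + 595)²/2 = -4 + (½)*904² = -4 + (½)*817216 = -4 + 408608 = 408604)
√(-1065183 + D) = √(-1065183 + 408604) = √(-656579) = I*√656579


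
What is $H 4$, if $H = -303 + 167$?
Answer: $-544$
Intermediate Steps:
$H = -136$
$H 4 = \left(-136\right) 4 = -544$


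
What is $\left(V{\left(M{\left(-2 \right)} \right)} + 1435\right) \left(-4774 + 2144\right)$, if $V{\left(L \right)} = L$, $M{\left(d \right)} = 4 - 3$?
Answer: $-3776680$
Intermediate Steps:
$M{\left(d \right)} = 1$
$\left(V{\left(M{\left(-2 \right)} \right)} + 1435\right) \left(-4774 + 2144\right) = \left(1 + 1435\right) \left(-4774 + 2144\right) = 1436 \left(-2630\right) = -3776680$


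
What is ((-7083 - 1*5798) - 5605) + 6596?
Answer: -11890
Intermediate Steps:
((-7083 - 1*5798) - 5605) + 6596 = ((-7083 - 5798) - 5605) + 6596 = (-12881 - 5605) + 6596 = -18486 + 6596 = -11890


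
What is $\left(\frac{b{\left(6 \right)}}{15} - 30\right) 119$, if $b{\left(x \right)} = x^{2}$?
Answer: $- \frac{16422}{5} \approx -3284.4$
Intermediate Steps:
$\left(\frac{b{\left(6 \right)}}{15} - 30\right) 119 = \left(\frac{6^{2}}{15} - 30\right) 119 = \left(36 \cdot \frac{1}{15} - 30\right) 119 = \left(\frac{12}{5} - 30\right) 119 = \left(- \frac{138}{5}\right) 119 = - \frac{16422}{5}$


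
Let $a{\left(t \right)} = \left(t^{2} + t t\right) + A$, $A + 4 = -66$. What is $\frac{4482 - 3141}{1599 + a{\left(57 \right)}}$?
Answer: $\frac{1341}{8027} \approx 0.16706$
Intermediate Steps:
$A = -70$ ($A = -4 - 66 = -70$)
$a{\left(t \right)} = -70 + 2 t^{2}$ ($a{\left(t \right)} = \left(t^{2} + t t\right) - 70 = \left(t^{2} + t^{2}\right) - 70 = 2 t^{2} - 70 = -70 + 2 t^{2}$)
$\frac{4482 - 3141}{1599 + a{\left(57 \right)}} = \frac{4482 - 3141}{1599 - \left(70 - 2 \cdot 57^{2}\right)} = \frac{1341}{1599 + \left(-70 + 2 \cdot 3249\right)} = \frac{1341}{1599 + \left(-70 + 6498\right)} = \frac{1341}{1599 + 6428} = \frac{1341}{8027}$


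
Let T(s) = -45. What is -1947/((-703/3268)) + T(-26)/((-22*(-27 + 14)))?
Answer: 95775159/10582 ≈ 9050.8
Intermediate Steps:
-1947/((-703/3268)) + T(-26)/((-22*(-27 + 14))) = -1947/((-703/3268)) - 45*(-1/(22*(-27 + 14))) = -1947/((-703*1/3268)) - 45/((-22*(-13))) = -1947/(-37/172) - 45/286 = -1947*(-172/37) - 45*1/286 = 334884/37 - 45/286 = 95775159/10582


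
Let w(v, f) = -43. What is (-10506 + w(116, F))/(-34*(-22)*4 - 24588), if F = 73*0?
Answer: 10549/21596 ≈ 0.48847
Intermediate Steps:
F = 0
(-10506 + w(116, F))/(-34*(-22)*4 - 24588) = (-10506 - 43)/(-34*(-22)*4 - 24588) = -10549/(748*4 - 24588) = -10549/(2992 - 24588) = -10549/(-21596) = -10549*(-1/21596) = 10549/21596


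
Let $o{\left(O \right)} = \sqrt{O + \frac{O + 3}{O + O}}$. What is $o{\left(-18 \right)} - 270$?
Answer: $-270 + \frac{i \sqrt{633}}{6} \approx -270.0 + 4.1932 i$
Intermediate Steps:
$o{\left(O \right)} = \sqrt{O + \frac{3 + O}{2 O}}$
$o{\left(-18 \right)} - 270 = \frac{\sqrt{2 + 4 \left(-18\right) + \frac{6}{-18}}}{2} - 270 = \frac{\sqrt{2 - 72 + 6 \left(- \frac{1}{18}\right)}}{2} - 270 = \frac{\sqrt{2 - 72 - \frac{1}{3}}}{2} - 270 = \frac{\sqrt{- \frac{211}{3}}}{2} - 270 = \frac{\frac{1}{3} i \sqrt{633}}{2} - 270 = \frac{i \sqrt{633}}{6} - 270 = -270 + \frac{i \sqrt{633}}{6}$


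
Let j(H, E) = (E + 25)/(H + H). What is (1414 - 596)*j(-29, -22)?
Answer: -1227/29 ≈ -42.310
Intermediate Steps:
j(H, E) = (25 + E)/(2*H) (j(H, E) = (25 + E)/((2*H)) = (25 + E)*(1/(2*H)) = (25 + E)/(2*H))
(1414 - 596)*j(-29, -22) = (1414 - 596)*((½)*(25 - 22)/(-29)) = 818*((½)*(-1/29)*3) = 818*(-3/58) = -1227/29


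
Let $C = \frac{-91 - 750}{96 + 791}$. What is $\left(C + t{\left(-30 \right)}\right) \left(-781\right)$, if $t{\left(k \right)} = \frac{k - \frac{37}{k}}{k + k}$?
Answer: $\frac{584437139}{1596600} \approx 366.05$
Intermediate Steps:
$t{\left(k \right)} = \frac{k - \frac{37}{k}}{2 k}$
$C = - \frac{841}{887} \approx -0.94814$
$\left(C + t{\left(-30 \right)}\right) \left(-781\right) = \left(- \frac{841}{887} + \frac{-37 + \left(-30\right)^{2}}{2 \cdot 900}\right) \left(-781\right) = \left(- \frac{841}{887} + \frac{1}{2} \cdot \frac{1}{900} \left(-37 + 900\right)\right) \left(-781\right) = \left(- \frac{841}{887} + \frac{1}{2} \cdot \frac{1}{900} \cdot 863\right) \left(-781\right) = \left(- \frac{841}{887} + \frac{863}{1800}\right) \left(-781\right) = \left(- \frac{748319}{1596600}\right) \left(-781\right) = \frac{584437139}{1596600}$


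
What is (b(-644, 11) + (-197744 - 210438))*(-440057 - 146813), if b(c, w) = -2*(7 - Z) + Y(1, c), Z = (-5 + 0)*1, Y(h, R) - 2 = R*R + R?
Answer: -3455490560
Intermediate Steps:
Y(h, R) = 2 + R + R**2 (Y(h, R) = 2 + (R*R + R) = 2 + (R**2 + R) = 2 + (R + R**2) = 2 + R + R**2)
Z = -5 (Z = -5*1 = -5)
b(c, w) = -22 + c + c**2 (b(c, w) = -2*(7 - 1*(-5)) + (2 + c + c**2) = -2*(7 + 5) + (2 + c + c**2) = -2*12 + (2 + c + c**2) = -24 + (2 + c + c**2) = -22 + c + c**2)
(b(-644, 11) + (-197744 - 210438))*(-440057 - 146813) = ((-22 - 644 + (-644)**2) + (-197744 - 210438))*(-440057 - 146813) = ((-22 - 644 + 414736) - 408182)*(-586870) = (414070 - 408182)*(-586870) = 5888*(-586870) = -3455490560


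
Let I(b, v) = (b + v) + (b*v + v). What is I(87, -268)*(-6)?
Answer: 142590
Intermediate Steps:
I(b, v) = b + 2*v + b*v (I(b, v) = (b + v) + (v + b*v) = b + 2*v + b*v)
I(87, -268)*(-6) = (87 + 2*(-268) + 87*(-268))*(-6) = (87 - 536 - 23316)*(-6) = -23765*(-6) = 142590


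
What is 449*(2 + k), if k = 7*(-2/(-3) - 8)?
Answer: -66452/3 ≈ -22151.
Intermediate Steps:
k = -154/3 (k = 7*(-2*(-1/3) - 8) = 7*(2/3 - 8) = 7*(-22/3) = -154/3 ≈ -51.333)
449*(2 + k) = 449*(2 - 154/3) = 449*(-148/3) = -66452/3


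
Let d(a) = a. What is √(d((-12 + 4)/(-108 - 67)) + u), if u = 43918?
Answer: 3*√5977734/35 ≈ 209.57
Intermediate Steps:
√(d((-12 + 4)/(-108 - 67)) + u) = √((-12 + 4)/(-108 - 67) + 43918) = √(-8/(-175) + 43918) = √(-8*(-1/175) + 43918) = √(8/175 + 43918) = √(7685658/175) = 3*√5977734/35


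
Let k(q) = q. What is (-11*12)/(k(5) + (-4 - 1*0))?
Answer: -132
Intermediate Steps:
(-11*12)/(k(5) + (-4 - 1*0)) = (-11*12)/(5 + (-4 - 1*0)) = -132/(5 + (-4 + 0)) = -132/(5 - 4) = -132/1 = -132*1 = -132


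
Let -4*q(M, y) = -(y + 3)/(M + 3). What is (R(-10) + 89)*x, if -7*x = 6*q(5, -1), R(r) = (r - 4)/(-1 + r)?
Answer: -2979/616 ≈ -4.8360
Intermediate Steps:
q(M, y) = (3 + y)/(4*(3 + M)) (q(M, y) = -(-1)*(y + 3)/(M + 3)/4 = -(-1)*(3 + y)/(3 + M)/4 = -(-1)*(3 + y)/(4*(3 + M)) = (3 + y)/(4*(3 + M)))
R(r) = (-4 + r)/(-1 + r)
x = -3/56 (x = -6*(3 - 1)/(4*(3 + 5))/7 = -6*(¼)*2/8/7 = -6*(¼)*(⅛)*2/7 = -6/(7*16) = -⅐*3/8 = -3/56 ≈ -0.053571)
(R(-10) + 89)*x = ((-4 - 10)/(-1 - 10) + 89)*(-3/56) = (-14/(-11) + 89)*(-3/56) = (-1/11*(-14) + 89)*(-3/56) = (14/11 + 89)*(-3/56) = (993/11)*(-3/56) = -2979/616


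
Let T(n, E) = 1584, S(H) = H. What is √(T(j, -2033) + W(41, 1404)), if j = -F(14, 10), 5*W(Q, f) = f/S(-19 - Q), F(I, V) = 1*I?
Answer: 3*√4387/5 ≈ 39.741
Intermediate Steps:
F(I, V) = I
W(Q, f) = f/(5*(-19 - Q)) (W(Q, f) = (f/(-19 - Q))/5 = f/(5*(-19 - Q)))
j = -14 (j = -1*14 = -14)
√(T(j, -2033) + W(41, 1404)) = √(1584 - 1*1404/(95 + 5*41)) = √(1584 - 1*1404/(95 + 205)) = √(1584 - 1*1404/300) = √(1584 - 1*1404*1/300) = √(1584 - 117/25) = √(39483/25) = 3*√4387/5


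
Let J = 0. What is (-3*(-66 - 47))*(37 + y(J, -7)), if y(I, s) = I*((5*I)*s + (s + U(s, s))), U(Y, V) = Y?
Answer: 12543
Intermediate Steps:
y(I, s) = I*(2*s + 5*I*s) (y(I, s) = I*((5*I)*s + (s + s)) = I*(5*I*s + 2*s) = I*(2*s + 5*I*s))
(-3*(-66 - 47))*(37 + y(J, -7)) = (-3*(-66 - 47))*(37 + 0*(-7)*(2 + 5*0)) = (-3*(-113))*(37 + 0*(-7)*(2 + 0)) = 339*(37 + 0*(-7)*2) = 339*(37 + 0) = 339*37 = 12543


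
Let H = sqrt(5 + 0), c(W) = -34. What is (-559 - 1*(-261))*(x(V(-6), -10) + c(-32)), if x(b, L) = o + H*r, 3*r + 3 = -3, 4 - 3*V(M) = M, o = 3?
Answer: 9238 + 596*sqrt(5) ≈ 10571.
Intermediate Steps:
V(M) = 4/3 - M/3
r = -2 (r = -1 + (1/3)*(-3) = -1 - 1 = -2)
H = sqrt(5) ≈ 2.2361
x(b, L) = 3 - 2*sqrt(5) (x(b, L) = 3 + sqrt(5)*(-2) = 3 - 2*sqrt(5))
(-559 - 1*(-261))*(x(V(-6), -10) + c(-32)) = (-559 - 1*(-261))*((3 - 2*sqrt(5)) - 34) = (-559 + 261)*(-31 - 2*sqrt(5)) = -298*(-31 - 2*sqrt(5)) = 9238 + 596*sqrt(5)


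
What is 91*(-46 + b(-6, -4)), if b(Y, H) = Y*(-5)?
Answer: -1456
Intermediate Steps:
b(Y, H) = -5*Y
91*(-46 + b(-6, -4)) = 91*(-46 - 5*(-6)) = 91*(-46 + 30) = 91*(-16) = -1456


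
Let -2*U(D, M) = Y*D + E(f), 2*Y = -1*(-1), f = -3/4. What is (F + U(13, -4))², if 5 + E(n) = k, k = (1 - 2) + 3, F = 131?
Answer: 267289/16 ≈ 16706.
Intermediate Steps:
f = -¾ (f = -3*¼ = -¾ ≈ -0.75000)
Y = ½ (Y = (-1*(-1))/2 = (½)*1 = ½ ≈ 0.50000)
k = 2 (k = -1 + 3 = 2)
E(n) = -3 (E(n) = -5 + 2 = -3)
U(D, M) = 3/2 - D/4 (U(D, M) = -(D/2 - 3)/2 = -(-3 + D/2)/2 = 3/2 - D/4)
(F + U(13, -4))² = (131 + (3/2 - ¼*13))² = (131 + (3/2 - 13/4))² = (131 - 7/4)² = (517/4)² = 267289/16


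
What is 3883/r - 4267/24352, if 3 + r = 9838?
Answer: 52592871/239501920 ≈ 0.21959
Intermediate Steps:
r = 9835 (r = -3 + 9838 = 9835)
3883/r - 4267/24352 = 3883/9835 - 4267/24352 = 52592871/239501920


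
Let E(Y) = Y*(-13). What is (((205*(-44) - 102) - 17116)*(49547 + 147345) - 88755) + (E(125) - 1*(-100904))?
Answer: -5166041772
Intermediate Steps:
E(Y) = -13*Y
(((205*(-44) - 102) - 17116)*(49547 + 147345) - 88755) + (E(125) - 1*(-100904)) = (((205*(-44) - 102) - 17116)*(49547 + 147345) - 88755) + (-13*125 - 1*(-100904)) = (((-9020 - 102) - 17116)*196892 - 88755) + (-1625 + 100904) = ((-9122 - 17116)*196892 - 88755) + 99279 = (-26238*196892 - 88755) + 99279 = (-5166052296 - 88755) + 99279 = -5166141051 + 99279 = -5166041772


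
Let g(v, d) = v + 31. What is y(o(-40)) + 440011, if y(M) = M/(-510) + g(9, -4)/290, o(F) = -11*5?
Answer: 1301553265/2958 ≈ 4.4001e+5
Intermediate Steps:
g(v, d) = 31 + v
o(F) = -55
y(M) = 4/29 - M/510 (y(M) = M/(-510) + (31 + 9)/290 = M*(-1/510) + 40*(1/290) = -M/510 + 4/29 = 4/29 - M/510)
y(o(-40)) + 440011 = (4/29 - 1/510*(-55)) + 440011 = (4/29 + 11/102) + 440011 = 727/2958 + 440011 = 1301553265/2958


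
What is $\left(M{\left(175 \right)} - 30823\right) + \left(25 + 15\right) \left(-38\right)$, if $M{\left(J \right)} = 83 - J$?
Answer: $-32435$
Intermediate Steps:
$\left(M{\left(175 \right)} - 30823\right) + \left(25 + 15\right) \left(-38\right) = \left(\left(83 - 175\right) - 30823\right) + \left(25 + 15\right) \left(-38\right) = \left(\left(83 - 175\right) - 30823\right) + 40 \left(-38\right) = \left(-92 - 30823\right) - 1520 = -30915 - 1520 = -32435$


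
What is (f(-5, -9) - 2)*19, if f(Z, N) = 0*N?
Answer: -38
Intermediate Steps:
f(Z, N) = 0
(f(-5, -9) - 2)*19 = (0 - 2)*19 = -2*19 = -38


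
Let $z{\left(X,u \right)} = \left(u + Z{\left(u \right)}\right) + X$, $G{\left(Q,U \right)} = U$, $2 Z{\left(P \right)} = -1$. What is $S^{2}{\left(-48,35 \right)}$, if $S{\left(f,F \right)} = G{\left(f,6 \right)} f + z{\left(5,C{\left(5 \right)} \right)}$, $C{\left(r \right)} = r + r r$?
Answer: $\frac{257049}{4} \approx 64262.0$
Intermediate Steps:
$Z{\left(P \right)} = - \frac{1}{2}$ ($Z{\left(P \right)} = \frac{1}{2} \left(-1\right) = - \frac{1}{2}$)
$C{\left(r \right)} = r + r^{2}$
$z{\left(X,u \right)} = - \frac{1}{2} + X + u$ ($z{\left(X,u \right)} = \left(u - \frac{1}{2}\right) + X = \left(- \frac{1}{2} + u\right) + X = - \frac{1}{2} + X + u$)
$S{\left(f,F \right)} = \frac{69}{2} + 6 f$ ($S{\left(f,F \right)} = 6 f + \left(- \frac{1}{2} + 5 + 5 \left(1 + 5\right)\right) = 6 f + \left(- \frac{1}{2} + 5 + 5 \cdot 6\right) = 6 f + \left(- \frac{1}{2} + 5 + 30\right) = 6 f + \frac{69}{2} = \frac{69}{2} + 6 f$)
$S^{2}{\left(-48,35 \right)} = \left(\frac{69}{2} + 6 \left(-48\right)\right)^{2} = \left(\frac{69}{2} - 288\right)^{2} = \left(- \frac{507}{2}\right)^{2} = \frac{257049}{4}$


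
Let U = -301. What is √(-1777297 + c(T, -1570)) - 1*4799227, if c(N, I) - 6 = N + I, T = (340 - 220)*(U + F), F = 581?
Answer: -4799227 + I*√1745261 ≈ -4.7992e+6 + 1321.1*I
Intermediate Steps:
T = 33600 (T = (340 - 220)*(-301 + 581) = 120*280 = 33600)
c(N, I) = 6 + I + N (c(N, I) = 6 + (N + I) = 6 + (I + N) = 6 + I + N)
√(-1777297 + c(T, -1570)) - 1*4799227 = √(-1777297 + (6 - 1570 + 33600)) - 1*4799227 = √(-1777297 + 32036) - 4799227 = √(-1745261) - 4799227 = I*√1745261 - 4799227 = -4799227 + I*√1745261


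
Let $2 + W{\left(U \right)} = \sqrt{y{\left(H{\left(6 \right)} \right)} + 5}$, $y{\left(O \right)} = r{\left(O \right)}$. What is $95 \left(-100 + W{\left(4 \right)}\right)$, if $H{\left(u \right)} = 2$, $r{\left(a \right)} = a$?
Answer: $-9690 + 95 \sqrt{7} \approx -9438.7$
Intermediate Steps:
$y{\left(O \right)} = O$
$W{\left(U \right)} = -2 + \sqrt{7}$ ($W{\left(U \right)} = -2 + \sqrt{2 + 5} = -2 + \sqrt{7}$)
$95 \left(-100 + W{\left(4 \right)}\right) = 95 \left(-100 - \left(2 - \sqrt{7}\right)\right) = 95 \left(-102 + \sqrt{7}\right) = -9690 + 95 \sqrt{7}$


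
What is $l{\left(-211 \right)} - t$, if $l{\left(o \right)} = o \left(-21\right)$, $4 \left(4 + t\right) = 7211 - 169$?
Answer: $\frac{5349}{2} \approx 2674.5$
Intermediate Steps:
$t = \frac{3513}{2}$ ($t = -4 + \frac{7211 - 169}{4} = -4 + \frac{1}{4} \cdot 7042 = -4 + \frac{3521}{2} = \frac{3513}{2} \approx 1756.5$)
$l{\left(o \right)} = - 21 o$
$l{\left(-211 \right)} - t = \left(-21\right) \left(-211\right) - \frac{3513}{2} = 4431 - \frac{3513}{2} = \frac{5349}{2}$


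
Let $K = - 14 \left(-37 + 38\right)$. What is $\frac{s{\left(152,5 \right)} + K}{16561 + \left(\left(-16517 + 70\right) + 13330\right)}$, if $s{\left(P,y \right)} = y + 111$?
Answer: $\frac{51}{6722} \approx 0.007587$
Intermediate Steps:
$s{\left(P,y \right)} = 111 + y$
$K = -14$ ($K = \left(-14\right) 1 = -14$)
$\frac{s{\left(152,5 \right)} + K}{16561 + \left(\left(-16517 + 70\right) + 13330\right)} = \frac{\left(111 + 5\right) - 14}{16561 + \left(\left(-16517 + 70\right) + 13330\right)} = \frac{116 - 14}{16561 + \left(-16447 + 13330\right)} = \frac{102}{16561 - 3117} = \frac{102}{13444} = 102 \cdot \frac{1}{13444} = \frac{51}{6722}$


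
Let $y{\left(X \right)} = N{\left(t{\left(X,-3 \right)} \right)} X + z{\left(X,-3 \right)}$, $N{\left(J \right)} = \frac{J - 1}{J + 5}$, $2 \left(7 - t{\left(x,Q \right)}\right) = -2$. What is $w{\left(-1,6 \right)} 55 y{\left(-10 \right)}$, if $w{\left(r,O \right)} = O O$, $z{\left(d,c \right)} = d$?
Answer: $- \frac{396000}{13} \approx -30462.0$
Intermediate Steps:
$t{\left(x,Q \right)} = 8$ ($t{\left(x,Q \right)} = 7 - -1 = 7 + 1 = 8$)
$N{\left(J \right)} = \frac{-1 + J}{5 + J}$
$y{\left(X \right)} = \frac{20 X}{13}$ ($y{\left(X \right)} = \frac{-1 + 8}{5 + 8} X + X = \frac{1}{13} \cdot 7 X + X = \frac{7 X}{13} + X = \frac{20 X}{13}$)
$w{\left(r,O \right)} = O^{2}$
$w{\left(-1,6 \right)} 55 y{\left(-10 \right)} = 6^{2} \cdot 55 \cdot \frac{20}{13} \left(-10\right) = 36 \cdot 55 \left(- \frac{200}{13}\right) = 1980 \left(- \frac{200}{13}\right) = - \frac{396000}{13}$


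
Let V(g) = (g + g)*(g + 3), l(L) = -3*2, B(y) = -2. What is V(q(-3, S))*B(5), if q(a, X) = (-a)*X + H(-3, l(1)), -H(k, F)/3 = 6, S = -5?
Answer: -3960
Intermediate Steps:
l(L) = -6
H(k, F) = -18 (H(k, F) = -3*6 = -18)
q(a, X) = -18 - X*a (q(a, X) = (-a)*X - 18 = -X*a - 18 = -18 - X*a)
V(g) = 2*g*(3 + g) (V(g) = (2*g)*(3 + g) = 2*g*(3 + g))
V(q(-3, S))*B(5) = (2*(-18 - 1*(-5)*(-3))*(3 + (-18 - 1*(-5)*(-3))))*(-2) = (2*(-18 - 15)*(3 + (-18 - 15)))*(-2) = (2*(-33)*(3 - 33))*(-2) = (2*(-33)*(-30))*(-2) = 1980*(-2) = -3960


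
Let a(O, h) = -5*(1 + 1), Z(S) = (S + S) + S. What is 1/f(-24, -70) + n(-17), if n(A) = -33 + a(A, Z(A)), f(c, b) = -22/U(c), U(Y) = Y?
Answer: -461/11 ≈ -41.909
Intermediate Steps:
Z(S) = 3*S (Z(S) = 2*S + S = 3*S)
a(O, h) = -10 (a(O, h) = -5*2 = -10)
f(c, b) = -22/c
n(A) = -43 (n(A) = -33 - 10 = -43)
1/f(-24, -70) + n(-17) = 1/(-22/(-24)) - 43 = 1/(-22*(-1/24)) - 43 = 1/(11/12) - 43 = 12/11 - 43 = -461/11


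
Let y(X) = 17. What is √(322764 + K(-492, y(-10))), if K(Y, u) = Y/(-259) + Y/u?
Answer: 6*√173797518769/4403 ≈ 568.10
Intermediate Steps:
K(Y, u) = -Y/259 + Y/u (K(Y, u) = Y*(-1/259) + Y/u = -Y/259 + Y/u)
√(322764 + K(-492, y(-10))) = √(322764 + (-1/259*(-492) - 492/17)) = √(322764 + (492/259 - 492*1/17)) = √(322764 + (492/259 - 492/17)) = √(322764 - 119064/4403) = √(1421010828/4403) = 6*√173797518769/4403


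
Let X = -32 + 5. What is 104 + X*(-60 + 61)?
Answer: 77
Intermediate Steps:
X = -27
104 + X*(-60 + 61) = 104 - 27*(-60 + 61) = 104 - 27*1 = 104 - 27 = 77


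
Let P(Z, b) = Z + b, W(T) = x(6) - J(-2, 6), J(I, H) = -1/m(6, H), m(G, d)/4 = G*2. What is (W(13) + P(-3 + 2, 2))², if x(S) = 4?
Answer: 58081/2304 ≈ 25.209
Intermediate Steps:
m(G, d) = 8*G (m(G, d) = 4*(G*2) = 4*(2*G) = 8*G)
J(I, H) = -1/48 (J(I, H) = -1/(8*6) = -1/48)
W(T) = 193/48 (W(T) = 4 - 1*(-1/48) = 4 + 1/48 = 193/48)
(W(13) + P(-3 + 2, 2))² = (193/48 + ((-3 + 2) + 2))² = (193/48 + (-1 + 2))² = (193/48 + 1)² = (241/48)² = 58081/2304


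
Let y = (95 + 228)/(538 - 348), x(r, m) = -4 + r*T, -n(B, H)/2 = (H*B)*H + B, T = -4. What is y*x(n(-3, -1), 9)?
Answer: -442/5 ≈ -88.400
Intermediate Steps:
n(B, H) = -2*B - 2*B*H**2 (n(B, H) = -2*((H*B)*H + B) = -2*((B*H)*H + B) = -2*(B*H**2 + B) = -2*(B + B*H**2) = -2*B - 2*B*H**2)
x(r, m) = -4 - 4*r (x(r, m) = -4 + r*(-4) = -4 - 4*r)
y = 17/10 (y = 323/190 = 323*(1/190) = 17/10 ≈ 1.7000)
y*x(n(-3, -1), 9) = 17*(-4 - (-8)*(-3)*(1 + (-1)**2))/10 = 17*(-4 - (-8)*(-3)*(1 + 1))/10 = 17*(-4 - (-8)*(-3)*2)/10 = 17*(-4 - 4*12)/10 = 17*(-4 - 48)/10 = (17/10)*(-52) = -442/5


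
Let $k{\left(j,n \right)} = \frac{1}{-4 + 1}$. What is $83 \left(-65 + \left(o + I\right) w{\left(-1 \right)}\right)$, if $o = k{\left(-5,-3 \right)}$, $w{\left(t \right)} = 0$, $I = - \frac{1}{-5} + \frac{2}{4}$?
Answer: $-5395$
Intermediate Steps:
$I = \frac{7}{10}$ ($I = \left(-1\right) \left(- \frac{1}{5}\right) + 2 \cdot \frac{1}{4} = \frac{1}{5} + \frac{1}{2} = \frac{7}{10} \approx 0.7$)
$k{\left(j,n \right)} = - \frac{1}{3}$ ($k{\left(j,n \right)} = \frac{1}{-3} = - \frac{1}{3}$)
$o = - \frac{1}{3} \approx -0.33333$
$83 \left(-65 + \left(o + I\right) w{\left(-1 \right)}\right) = 83 \left(-65 + \left(- \frac{1}{3} + \frac{7}{10}\right) 0\right) = 83 \left(-65 + \frac{11}{30} \cdot 0\right) = 83 \left(-65 + 0\right) = 83 \left(-65\right) = -5395$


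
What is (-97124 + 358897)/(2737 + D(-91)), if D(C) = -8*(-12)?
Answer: 261773/2833 ≈ 92.401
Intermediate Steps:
D(C) = 96
(-97124 + 358897)/(2737 + D(-91)) = (-97124 + 358897)/(2737 + 96) = 261773/2833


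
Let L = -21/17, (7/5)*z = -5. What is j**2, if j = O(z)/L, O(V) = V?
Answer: 180625/21609 ≈ 8.3588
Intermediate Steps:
z = -25/7 (z = (5/7)*(-5) = -25/7 ≈ -3.5714)
L = -21/17 (L = -21*1/17 = -21/17 ≈ -1.2353)
j = 425/147 (j = -25/(7*(-21/17)) = -25/7*(-17/21) = 425/147 ≈ 2.8912)
j**2 = (425/147)**2 = 180625/21609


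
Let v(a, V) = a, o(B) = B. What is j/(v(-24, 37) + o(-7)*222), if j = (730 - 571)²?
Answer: -8427/526 ≈ -16.021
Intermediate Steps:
j = 25281 (j = 159² = 25281)
j/(v(-24, 37) + o(-7)*222) = 25281/(-24 - 7*222) = 25281/(-24 - 1554) = 25281/(-1578) = 25281*(-1/1578) = -8427/526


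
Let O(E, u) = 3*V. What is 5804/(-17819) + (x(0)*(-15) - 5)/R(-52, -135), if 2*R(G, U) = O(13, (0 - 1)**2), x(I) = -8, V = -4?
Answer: -2084009/106914 ≈ -19.492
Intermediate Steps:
O(E, u) = -12 (O(E, u) = 3*(-4) = -12)
R(G, U) = -6 (R(G, U) = (1/2)*(-12) = -6)
5804/(-17819) + (x(0)*(-15) - 5)/R(-52, -135) = 5804/(-17819) + (-8*(-15) - 5)/(-6) = 5804*(-1/17819) + (120 - 5)*(-1/6) = -5804/17819 + 115*(-1/6) = -5804/17819 - 115/6 = -2084009/106914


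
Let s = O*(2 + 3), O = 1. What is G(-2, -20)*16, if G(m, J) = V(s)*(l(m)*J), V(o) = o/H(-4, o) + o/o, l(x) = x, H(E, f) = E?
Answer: -160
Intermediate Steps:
s = 5 (s = 1*(2 + 3) = 1*5 = 5)
V(o) = 1 - o/4 (V(o) = o/(-4) + o/o = o*(-1/4) + 1 = -o/4 + 1 = 1 - o/4)
G(m, J) = -J*m/4 (G(m, J) = (1 - 1/4*5)*(m*J) = (1 - 5/4)*(J*m) = -J*m/4)
G(-2, -20)*16 = -1/4*(-20)*(-2)*16 = -10*16 = -160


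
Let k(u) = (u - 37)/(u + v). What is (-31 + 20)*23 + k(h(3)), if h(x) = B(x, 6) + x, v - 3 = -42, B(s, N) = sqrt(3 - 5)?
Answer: -163584/649 - I*sqrt(2)/649 ≈ -252.06 - 0.0021791*I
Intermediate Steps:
B(s, N) = I*sqrt(2) (B(s, N) = sqrt(-2) = I*sqrt(2))
v = -39 (v = 3 - 42 = -39)
h(x) = x + I*sqrt(2) (h(x) = I*sqrt(2) + x = x + I*sqrt(2))
k(u) = (-37 + u)/(-39 + u) (k(u) = (u - 37)/(u - 39) = (-37 + u)/(-39 + u))
(-31 + 20)*23 + k(h(3)) = (-31 + 20)*23 + (-37 + (3 + I*sqrt(2)))/(-39 + (3 + I*sqrt(2))) = -11*23 + (-34 + I*sqrt(2))/(-36 + I*sqrt(2)) = -253 + (-34 + I*sqrt(2))/(-36 + I*sqrt(2))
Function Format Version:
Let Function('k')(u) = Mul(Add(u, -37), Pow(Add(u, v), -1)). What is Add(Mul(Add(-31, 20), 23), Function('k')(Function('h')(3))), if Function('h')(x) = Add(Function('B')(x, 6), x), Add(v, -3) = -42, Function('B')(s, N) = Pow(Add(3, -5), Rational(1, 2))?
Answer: Add(Rational(-163584, 649), Mul(Rational(-1, 649), I, Pow(2, Rational(1, 2)))) ≈ Add(-252.06, Mul(-0.0021791, I))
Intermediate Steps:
Function('B')(s, N) = Mul(I, Pow(2, Rational(1, 2))) (Function('B')(s, N) = Pow(-2, Rational(1, 2)) = Mul(I, Pow(2, Rational(1, 2))))
v = -39 (v = Add(3, -42) = -39)
Function('h')(x) = Add(x, Mul(I, Pow(2, Rational(1, 2)))) (Function('h')(x) = Add(Mul(I, Pow(2, Rational(1, 2))), x) = Add(x, Mul(I, Pow(2, Rational(1, 2)))))
Function('k')(u) = Mul(Pow(Add(-39, u), -1), Add(-37, u)) (Function('k')(u) = Mul(Add(u, -37), Pow(Add(u, -39), -1)) = Mul(Add(-37, u), Pow(Add(-39, u), -1)) = Mul(Pow(Add(-39, u), -1), Add(-37, u)))
Add(Mul(Add(-31, 20), 23), Function('k')(Function('h')(3))) = Add(Mul(Add(-31, 20), 23), Mul(Pow(Add(-39, Add(3, Mul(I, Pow(2, Rational(1, 2))))), -1), Add(-37, Add(3, Mul(I, Pow(2, Rational(1, 2))))))) = Add(Mul(-11, 23), Mul(Pow(Add(-36, Mul(I, Pow(2, Rational(1, 2)))), -1), Add(-34, Mul(I, Pow(2, Rational(1, 2)))))) = Add(-253, Mul(Pow(Add(-36, Mul(I, Pow(2, Rational(1, 2)))), -1), Add(-34, Mul(I, Pow(2, Rational(1, 2))))))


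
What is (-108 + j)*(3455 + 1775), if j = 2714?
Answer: 13629380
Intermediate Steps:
(-108 + j)*(3455 + 1775) = (-108 + 2714)*(3455 + 1775) = 2606*5230 = 13629380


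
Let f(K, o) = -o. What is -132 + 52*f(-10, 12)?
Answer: -756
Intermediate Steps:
-132 + 52*f(-10, 12) = -132 + 52*(-1*12) = -132 + 52*(-12) = -132 - 624 = -756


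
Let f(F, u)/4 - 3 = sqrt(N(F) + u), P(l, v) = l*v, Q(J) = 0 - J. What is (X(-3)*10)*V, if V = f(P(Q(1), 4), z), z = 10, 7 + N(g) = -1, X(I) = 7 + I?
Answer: 480 + 160*sqrt(2) ≈ 706.27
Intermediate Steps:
N(g) = -8 (N(g) = -7 - 1 = -8)
Q(J) = -J
f(F, u) = 12 + 4*sqrt(-8 + u)
V = 12 + 4*sqrt(2) (V = 12 + 4*sqrt(-8 + 10) = 12 + 4*sqrt(2) ≈ 17.657)
(X(-3)*10)*V = ((7 - 3)*10)*(12 + 4*sqrt(2)) = (4*10)*(12 + 4*sqrt(2)) = 40*(12 + 4*sqrt(2)) = 480 + 160*sqrt(2)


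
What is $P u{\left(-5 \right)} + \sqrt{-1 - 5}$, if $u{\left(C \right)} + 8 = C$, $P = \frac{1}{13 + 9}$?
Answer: $- \frac{13}{22} + i \sqrt{6} \approx -0.59091 + 2.4495 i$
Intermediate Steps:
$P = \frac{1}{22} \approx 0.045455$
$u{\left(C \right)} = -8 + C$
$P u{\left(-5 \right)} + \sqrt{-1 - 5} = \frac{-8 - 5}{22} + \sqrt{-1 - 5} = \frac{1}{22} \left(-13\right) + \sqrt{-6} = - \frac{13}{22} + i \sqrt{6}$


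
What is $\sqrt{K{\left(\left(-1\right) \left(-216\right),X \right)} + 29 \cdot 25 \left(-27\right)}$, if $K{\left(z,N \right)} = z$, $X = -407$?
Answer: $9 i \sqrt{239} \approx 139.14 i$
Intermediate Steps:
$\sqrt{K{\left(\left(-1\right) \left(-216\right),X \right)} + 29 \cdot 25 \left(-27\right)} = \sqrt{\left(-1\right) \left(-216\right) + 29 \cdot 25 \left(-27\right)} = \sqrt{216 + 725 \left(-27\right)} = \sqrt{216 - 19575} = \sqrt{-19359} = 9 i \sqrt{239}$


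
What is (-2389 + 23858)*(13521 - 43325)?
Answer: -639862076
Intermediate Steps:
(-2389 + 23858)*(13521 - 43325) = 21469*(-29804) = -639862076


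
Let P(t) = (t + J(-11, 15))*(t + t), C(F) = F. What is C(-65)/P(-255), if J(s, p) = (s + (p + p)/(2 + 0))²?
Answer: -13/24378 ≈ -0.00053327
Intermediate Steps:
J(s, p) = (p + s)² (J(s, p) = (s + (2*p)/2)² = (s + (2*p)*(½))² = (s + p)² = (p + s)²)
P(t) = 2*t*(16 + t) (P(t) = (t + (15 - 11)²)*(t + t) = (t + 4²)*(2*t) = (t + 16)*(2*t) = (16 + t)*(2*t) = 2*t*(16 + t))
C(-65)/P(-255) = -65*(-1/(510*(16 - 255))) = -65/(2*(-255)*(-239)) = -65/121890 = -65*1/121890 = -13/24378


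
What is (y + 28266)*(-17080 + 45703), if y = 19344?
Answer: 1362741030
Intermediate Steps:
(y + 28266)*(-17080 + 45703) = (19344 + 28266)*(-17080 + 45703) = 47610*28623 = 1362741030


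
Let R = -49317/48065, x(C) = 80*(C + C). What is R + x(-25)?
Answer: -192309317/48065 ≈ -4001.0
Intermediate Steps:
x(C) = 160*C (x(C) = 80*(2*C) = 160*C)
R = -49317/48065 (R = -49317*1/48065 = -49317/48065 ≈ -1.0260)
R + x(-25) = -49317/48065 + 160*(-25) = -49317/48065 - 4000 = -192309317/48065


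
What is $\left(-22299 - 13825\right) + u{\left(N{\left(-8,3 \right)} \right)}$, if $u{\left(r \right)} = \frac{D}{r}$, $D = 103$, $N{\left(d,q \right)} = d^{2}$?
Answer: $- \frac{2311833}{64} \approx -36122.0$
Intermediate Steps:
$u{\left(r \right)} = \frac{103}{r}$
$\left(-22299 - 13825\right) + u{\left(N{\left(-8,3 \right)} \right)} = \left(-22299 - 13825\right) + \frac{103}{\left(-8\right)^{2}} = \left(-22299 - 13825\right) + \frac{103}{64} = -36124 + 103 \cdot \frac{1}{64} = -36124 + \frac{103}{64} = - \frac{2311833}{64}$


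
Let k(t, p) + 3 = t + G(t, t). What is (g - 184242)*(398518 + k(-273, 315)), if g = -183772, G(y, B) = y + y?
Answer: -146357695744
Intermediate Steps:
G(y, B) = 2*y
k(t, p) = -3 + 3*t (k(t, p) = -3 + (t + 2*t) = -3 + 3*t)
(g - 184242)*(398518 + k(-273, 315)) = (-183772 - 184242)*(398518 + (-3 + 3*(-273))) = -368014*(398518 + (-3 - 819)) = -368014*(398518 - 822) = -368014*397696 = -146357695744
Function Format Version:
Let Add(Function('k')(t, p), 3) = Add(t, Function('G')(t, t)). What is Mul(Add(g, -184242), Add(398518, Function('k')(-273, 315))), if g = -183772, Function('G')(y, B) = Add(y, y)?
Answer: -146357695744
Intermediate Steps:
Function('G')(y, B) = Mul(2, y)
Function('k')(t, p) = Add(-3, Mul(3, t)) (Function('k')(t, p) = Add(-3, Add(t, Mul(2, t))) = Add(-3, Mul(3, t)))
Mul(Add(g, -184242), Add(398518, Function('k')(-273, 315))) = Mul(Add(-183772, -184242), Add(398518, Add(-3, Mul(3, -273)))) = Mul(-368014, Add(398518, Add(-3, -819))) = Mul(-368014, Add(398518, -822)) = Mul(-368014, 397696) = -146357695744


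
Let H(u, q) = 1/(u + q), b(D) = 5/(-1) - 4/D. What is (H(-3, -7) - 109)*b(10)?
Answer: 29457/50 ≈ 589.14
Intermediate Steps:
b(D) = -5 - 4/D (b(D) = 5*(-1) - 4/D = -5 - 4/D)
H(u, q) = 1/(q + u)
(H(-3, -7) - 109)*b(10) = (1/(-7 - 3) - 109)*(-5 - 4/10) = (1/(-10) - 109)*(-5 - 4*⅒) = (-⅒ - 109)*(-5 - ⅖) = -1091/10*(-27/5) = 29457/50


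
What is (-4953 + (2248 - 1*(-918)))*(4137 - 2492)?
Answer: -2939615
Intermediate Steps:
(-4953 + (2248 - 1*(-918)))*(4137 - 2492) = (-4953 + (2248 + 918))*1645 = (-4953 + 3166)*1645 = -1787*1645 = -2939615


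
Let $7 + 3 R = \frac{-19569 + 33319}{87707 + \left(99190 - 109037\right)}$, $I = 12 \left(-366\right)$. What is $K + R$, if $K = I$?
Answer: $- \frac{34213821}{7786} \approx -4394.3$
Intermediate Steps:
$I = -4392$
$K = -4392$
$R = - \frac{17709}{7786}$ ($R = - \frac{7}{3} + \frac{\left(-19569 + 33319\right) \frac{1}{87707 + \left(99190 - 109037\right)}}{3} = - \frac{7}{3} + \frac{13750 \frac{1}{87707 - 9847}}{3} = - \frac{7}{3} + \frac{13750 \cdot \frac{1}{77860}}{3} = - \frac{7}{3} + \frac{1}{3} \cdot \frac{1375}{7786} = - \frac{7}{3} + \frac{1375}{23358} = - \frac{17709}{7786} \approx -2.2745$)
$K + R = -4392 - \frac{17709}{7786} = - \frac{34213821}{7786}$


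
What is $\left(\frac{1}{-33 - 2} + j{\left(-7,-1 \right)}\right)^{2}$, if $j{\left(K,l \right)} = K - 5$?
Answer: $\frac{177241}{1225} \approx 144.69$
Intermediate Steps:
$j{\left(K,l \right)} = -5 + K$
$\left(\frac{1}{-33 - 2} + j{\left(-7,-1 \right)}\right)^{2} = \left(\frac{1}{-33 - 2} - 12\right)^{2} = \left(\frac{1}{-35} - 12\right)^{2} = \left(- \frac{1}{35} - 12\right)^{2} = \left(- \frac{421}{35}\right)^{2} = \frac{177241}{1225}$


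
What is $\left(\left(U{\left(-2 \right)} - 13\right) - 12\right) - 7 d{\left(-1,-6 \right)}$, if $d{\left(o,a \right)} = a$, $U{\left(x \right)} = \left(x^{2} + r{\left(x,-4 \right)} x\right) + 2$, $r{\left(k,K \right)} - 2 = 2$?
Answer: $15$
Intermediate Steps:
$r{\left(k,K \right)} = 4$ ($r{\left(k,K \right)} = 2 + 2 = 4$)
$U{\left(x \right)} = 2 + x^{2} + 4 x$ ($U{\left(x \right)} = \left(x^{2} + 4 x\right) + 2 = 2 + x^{2} + 4 x$)
$\left(\left(U{\left(-2 \right)} - 13\right) - 12\right) - 7 d{\left(-1,-6 \right)} = \left(\left(\left(2 + \left(-2\right)^{2} + 4 \left(-2\right)\right) - 13\right) - 12\right) - -42 = \left(\left(\left(2 + 4 - 8\right) - 13\right) - 12\right) + 42 = \left(\left(-2 - 13\right) - 12\right) + 42 = \left(-15 - 12\right) + 42 = -27 + 42 = 15$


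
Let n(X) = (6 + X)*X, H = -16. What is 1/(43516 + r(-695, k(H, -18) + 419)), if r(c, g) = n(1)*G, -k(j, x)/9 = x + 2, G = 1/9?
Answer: 9/391651 ≈ 2.2980e-5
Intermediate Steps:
G = 1/9 ≈ 0.11111
k(j, x) = -18 - 9*x (k(j, x) = -9*(x + 2) = -9*(2 + x) = -18 - 9*x)
n(X) = X*(6 + X)
r(c, g) = 7/9 (r(c, g) = (1*(6 + 1))*(1/9) = (1*7)*(1/9) = 7*(1/9) = 7/9)
1/(43516 + r(-695, k(H, -18) + 419)) = 1/(43516 + 7/9) = 1/(391651/9) = 9/391651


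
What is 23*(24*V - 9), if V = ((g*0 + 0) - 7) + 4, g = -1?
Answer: -1863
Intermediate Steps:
V = -3 (V = ((-1*0 + 0) - 7) + 4 = ((0 + 0) - 7) + 4 = (0 - 7) + 4 = -7 + 4 = -3)
23*(24*V - 9) = 23*(24*(-3) - 9) = 23*(-72 - 9) = 23*(-81) = -1863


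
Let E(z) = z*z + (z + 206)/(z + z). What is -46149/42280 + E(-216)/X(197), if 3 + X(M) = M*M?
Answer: 4907481247/44299377360 ≈ 0.11078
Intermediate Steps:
X(M) = -3 + M² (X(M) = -3 + M*M = -3 + M²)
E(z) = z² + (206 + z)/(2*z) (E(z) = z² + (206 + z)/((2*z)) = z² + (206 + z)*(1/(2*z)) = z² + (206 + z)/(2*z))
-46149/42280 + E(-216)/X(197) = -46149/42280 + ((103 + (-216)³ + (½)*(-216))/(-216))/(-3 + 197²) = -46149*1/42280 + (-(103 - 10077696 - 108)/216)/(-3 + 38809) = -46149/42280 - 1/216*(-10077701)/38806 = -46149/42280 + (10077701/216)*(1/38806) = -46149/42280 + 10077701/8382096 = 4907481247/44299377360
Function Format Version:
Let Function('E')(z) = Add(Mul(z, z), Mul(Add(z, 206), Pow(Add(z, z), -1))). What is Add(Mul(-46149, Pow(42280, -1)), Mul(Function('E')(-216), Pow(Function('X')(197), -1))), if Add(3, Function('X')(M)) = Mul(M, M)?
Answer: Rational(4907481247, 44299377360) ≈ 0.11078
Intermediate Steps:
Function('X')(M) = Add(-3, Pow(M, 2)) (Function('X')(M) = Add(-3, Mul(M, M)) = Add(-3, Pow(M, 2)))
Function('E')(z) = Add(Pow(z, 2), Mul(Rational(1, 2), Pow(z, -1), Add(206, z))) (Function('E')(z) = Add(Pow(z, 2), Mul(Add(206, z), Pow(Mul(2, z), -1))) = Add(Pow(z, 2), Mul(Add(206, z), Mul(Rational(1, 2), Pow(z, -1)))) = Add(Pow(z, 2), Mul(Rational(1, 2), Pow(z, -1), Add(206, z))))
Add(Mul(-46149, Pow(42280, -1)), Mul(Function('E')(-216), Pow(Function('X')(197), -1))) = Add(Mul(-46149, Pow(42280, -1)), Mul(Mul(Pow(-216, -1), Add(103, Pow(-216, 3), Mul(Rational(1, 2), -216))), Pow(Add(-3, Pow(197, 2)), -1))) = Add(Mul(-46149, Rational(1, 42280)), Mul(Mul(Rational(-1, 216), Add(103, -10077696, -108)), Pow(Add(-3, 38809), -1))) = Add(Rational(-46149, 42280), Mul(Mul(Rational(-1, 216), -10077701), Pow(38806, -1))) = Add(Rational(-46149, 42280), Mul(Rational(10077701, 216), Rational(1, 38806))) = Add(Rational(-46149, 42280), Rational(10077701, 8382096)) = Rational(4907481247, 44299377360)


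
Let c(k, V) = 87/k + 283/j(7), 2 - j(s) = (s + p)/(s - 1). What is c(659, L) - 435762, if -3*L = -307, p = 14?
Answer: -861874207/1977 ≈ -4.3595e+5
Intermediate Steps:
L = 307/3 (L = -⅓*(-307) = 307/3 ≈ 102.33)
j(s) = 2 - (14 + s)/(-1 + s) (j(s) = 2 - (s + 14)/(s - 1) = 2 - (14 + s)/(-1 + s))
c(k, V) = -566/3 + 87/k (c(k, V) = 87/k + 283/(((-16 + 7)/(-1 + 7))) = 87/k + 283/((-9/6)) = 87/k + 283/(((⅙)*(-9))) = 87/k + 283/(-3/2) = 87/k + 283*(-⅔) = 87/k - 566/3 = -566/3 + 87/k)
c(659, L) - 435762 = (-566/3 + 87/659) - 435762 = -372733/1977 - 435762 = -861874207/1977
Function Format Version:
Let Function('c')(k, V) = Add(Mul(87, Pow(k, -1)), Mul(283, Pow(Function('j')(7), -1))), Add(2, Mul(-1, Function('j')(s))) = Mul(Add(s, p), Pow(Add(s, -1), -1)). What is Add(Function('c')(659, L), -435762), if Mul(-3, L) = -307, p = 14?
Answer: Rational(-861874207, 1977) ≈ -4.3595e+5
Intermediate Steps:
L = Rational(307, 3) (L = Mul(Rational(-1, 3), -307) = Rational(307, 3) ≈ 102.33)
Function('j')(s) = Add(2, Mul(-1, Pow(Add(-1, s), -1), Add(14, s))) (Function('j')(s) = Add(2, Mul(-1, Mul(Add(s, 14), Pow(Add(s, -1), -1)))) = Add(2, Mul(-1, Mul(Add(14, s), Pow(Add(-1, s), -1)))) = Add(2, Mul(-1, Mul(Pow(Add(-1, s), -1), Add(14, s)))) = Add(2, Mul(-1, Pow(Add(-1, s), -1), Add(14, s))))
Function('c')(k, V) = Add(Rational(-566, 3), Mul(87, Pow(k, -1))) (Function('c')(k, V) = Add(Mul(87, Pow(k, -1)), Mul(283, Pow(Mul(Pow(Add(-1, 7), -1), Add(-16, 7)), -1))) = Add(Mul(87, Pow(k, -1)), Mul(283, Pow(Mul(Pow(6, -1), -9), -1))) = Add(Mul(87, Pow(k, -1)), Mul(283, Pow(Mul(Rational(1, 6), -9), -1))) = Add(Mul(87, Pow(k, -1)), Mul(283, Pow(Rational(-3, 2), -1))) = Add(Mul(87, Pow(k, -1)), Mul(283, Rational(-2, 3))) = Add(Mul(87, Pow(k, -1)), Rational(-566, 3)) = Add(Rational(-566, 3), Mul(87, Pow(k, -1))))
Add(Function('c')(659, L), -435762) = Add(Add(Rational(-566, 3), Mul(87, Pow(659, -1))), -435762) = Add(Add(Rational(-566, 3), Mul(87, Rational(1, 659))), -435762) = Add(Add(Rational(-566, 3), Rational(87, 659)), -435762) = Add(Rational(-372733, 1977), -435762) = Rational(-861874207, 1977)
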